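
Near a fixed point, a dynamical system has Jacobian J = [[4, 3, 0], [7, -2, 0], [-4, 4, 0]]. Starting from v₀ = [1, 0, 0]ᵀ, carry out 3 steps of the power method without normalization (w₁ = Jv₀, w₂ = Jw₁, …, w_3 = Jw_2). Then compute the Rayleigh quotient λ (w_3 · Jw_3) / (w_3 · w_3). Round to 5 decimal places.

w1 = Jv₀ = (4, 7, -4)
w2 = Jw1 = (37, 14, 12)
w3 = Jw2 = (190, 231, -92)
Jw3 = (1453, 868, 164)
w3·Jw3 = 190·1453 + 231·868 + (-92)·164 = 461490; w3·w3 = 190·190 + 231·231 + (-92)·(-92) = 97925
λ ≈ 461490/97925 = 4.71269

4.71269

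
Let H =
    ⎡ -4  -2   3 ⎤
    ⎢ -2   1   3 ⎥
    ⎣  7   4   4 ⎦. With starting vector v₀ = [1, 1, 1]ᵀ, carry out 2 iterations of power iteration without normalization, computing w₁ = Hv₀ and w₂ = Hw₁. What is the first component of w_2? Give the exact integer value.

53

w1 = Hv₀ = ((-4)·1 + (-2)·1 + 3·1; (-2)·1 + 1·1 + 3·1; 7·1 + 4·1 + 4·1) = (-3, 2, 15)
w2 = Hw1 = ((-4)·(-3) + (-2)·2 + 3·15; (-2)·(-3) + 1·2 + 3·15; 7·(-3) + 4·2 + 4·15) = (53, 53, 47)
The requested component of w2 is 53.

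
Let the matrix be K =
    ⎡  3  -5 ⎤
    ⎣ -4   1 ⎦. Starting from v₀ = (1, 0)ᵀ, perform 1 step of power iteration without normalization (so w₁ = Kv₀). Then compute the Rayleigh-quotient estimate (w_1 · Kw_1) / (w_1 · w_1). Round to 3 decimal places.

w1 = Kv₀ = (3, -4)
Kw1 = (29, -16)
w1·Kw1 = 3·29 + (-4)·(-16) = 151; w1·w1 = 3·3 + (-4)·(-4) = 25
λ ≈ 151/25 = 6.040

6.040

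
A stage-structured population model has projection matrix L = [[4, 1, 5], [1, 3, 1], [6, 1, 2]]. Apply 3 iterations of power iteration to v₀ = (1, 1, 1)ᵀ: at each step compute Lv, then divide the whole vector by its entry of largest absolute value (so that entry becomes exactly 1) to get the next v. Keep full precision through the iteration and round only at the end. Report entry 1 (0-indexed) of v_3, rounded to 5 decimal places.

Lv0 = (10.000000, 5.000000, 9.000000); divide by 10.000000 → v1 = (1.000000, 0.500000, 0.900000)
Lv1 = (9.000000, 3.400000, 8.300000); divide by 9.000000 → v2 = (1.000000, 0.377778, 0.922222)
Lv2 = (8.988889, 3.055556, 8.222222); divide by 8.988889 → v3 = (1.000000, 0.339926, 0.914710)
Requested entry of v3: 275/809 = 0.33993

0.33993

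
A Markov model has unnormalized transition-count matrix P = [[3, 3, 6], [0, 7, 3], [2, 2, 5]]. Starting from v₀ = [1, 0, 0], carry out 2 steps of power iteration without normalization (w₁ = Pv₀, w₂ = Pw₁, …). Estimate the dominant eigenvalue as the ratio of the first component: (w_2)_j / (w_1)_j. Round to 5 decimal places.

λ ≈ 7.00000

w1 = Pv₀ = (3, 0, 2)
w2 = Pw1 = (21, 6, 16)
Ratio at component: 21 / 3 = 7.00000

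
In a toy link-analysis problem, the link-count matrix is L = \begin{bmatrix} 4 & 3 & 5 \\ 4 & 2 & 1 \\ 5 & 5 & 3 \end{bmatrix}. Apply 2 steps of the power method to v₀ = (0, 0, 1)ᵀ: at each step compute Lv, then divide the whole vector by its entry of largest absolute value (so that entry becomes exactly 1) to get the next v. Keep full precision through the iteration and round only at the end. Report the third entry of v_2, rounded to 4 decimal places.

1.0000

Lv0 = (5.00000, 1.00000, 3.00000); divide by 5.00000 → v1 = (1.00000, 0.20000, 0.60000)
Lv1 = (7.60000, 5.00000, 7.80000); divide by 7.80000 → v2 = (0.97436, 0.64103, 1.00000)
Requested entry of v2: 39/39 = 1.0000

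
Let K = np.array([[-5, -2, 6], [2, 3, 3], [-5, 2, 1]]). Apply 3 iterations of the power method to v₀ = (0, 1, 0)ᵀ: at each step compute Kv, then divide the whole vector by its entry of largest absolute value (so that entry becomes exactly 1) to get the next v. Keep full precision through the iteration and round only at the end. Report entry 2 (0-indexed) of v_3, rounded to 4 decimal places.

Kv0 = (-2.00000, 3.00000, 2.00000); divide by 3.00000 → v1 = (-0.66667, 1.00000, 0.66667)
Kv1 = (5.33333, 3.66667, 6.00000); divide by 6.00000 → v2 = (0.88889, 0.61111, 1.00000)
Kv2 = (0.33333, 6.61111, -2.22222); divide by 6.61111 → v3 = (0.05042, 1.00000, -0.33613)
Requested entry of v3: -40/119 = -0.3361

-0.3361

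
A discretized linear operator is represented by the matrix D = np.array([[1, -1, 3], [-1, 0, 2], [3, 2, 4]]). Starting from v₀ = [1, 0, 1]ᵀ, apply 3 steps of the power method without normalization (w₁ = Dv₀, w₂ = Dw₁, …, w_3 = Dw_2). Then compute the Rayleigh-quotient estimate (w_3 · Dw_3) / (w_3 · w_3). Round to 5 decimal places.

w1 = Dv₀ = (4, 1, 7)
w2 = Dw1 = (24, 10, 42)
w3 = Dw2 = (140, 60, 260)
Dw3 = (860, 380, 1580)
w3·Dw3 = 140·860 + 60·380 + 260·1580 = 554000; w3·w3 = 140·140 + 60·60 + 260·260 = 90800
λ ≈ 554000/90800 = 6.10132

λ ≈ 6.10132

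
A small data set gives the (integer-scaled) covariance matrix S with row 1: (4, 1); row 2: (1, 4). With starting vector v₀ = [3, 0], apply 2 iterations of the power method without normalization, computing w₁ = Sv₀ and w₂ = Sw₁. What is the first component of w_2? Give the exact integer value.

w1 = Sv₀ = (4·3 + 1·0; 1·3 + 4·0) = (12, 3)
w2 = Sw1 = (4·12 + 1·3; 1·12 + 4·3) = (51, 24)
The requested component of w2 is 51.

51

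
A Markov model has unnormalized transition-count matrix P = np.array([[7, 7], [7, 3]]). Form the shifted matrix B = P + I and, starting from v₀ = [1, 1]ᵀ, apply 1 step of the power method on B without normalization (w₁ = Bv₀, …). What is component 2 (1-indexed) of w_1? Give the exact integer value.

11

B = P + I has rows (8, 7); (7, 4)
w1 = Bv₀ = (15, 11)
Requested component of w1: 11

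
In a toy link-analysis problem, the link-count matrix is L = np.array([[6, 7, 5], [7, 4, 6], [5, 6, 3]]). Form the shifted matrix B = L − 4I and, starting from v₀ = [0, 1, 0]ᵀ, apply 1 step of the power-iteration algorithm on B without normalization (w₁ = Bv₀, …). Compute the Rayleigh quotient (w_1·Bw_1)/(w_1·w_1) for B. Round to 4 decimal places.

B = L − 4I has rows (2, 7, 5); (7, 0, 6); (5, 6, -1)
w1 = Bv₀ = (7, 0, 6)
Bw1 = (44, 85, 29)
w1·Bw1 = 482; w1·w1 = 85; μ ≈ 482/85 = 5.6706

μ ≈ 5.6706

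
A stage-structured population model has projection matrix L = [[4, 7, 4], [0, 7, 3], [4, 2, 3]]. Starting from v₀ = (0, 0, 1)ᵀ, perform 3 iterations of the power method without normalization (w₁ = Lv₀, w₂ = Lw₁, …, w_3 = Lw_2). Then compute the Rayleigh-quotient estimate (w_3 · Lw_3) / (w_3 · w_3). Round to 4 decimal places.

10.6455

w1 = Lv₀ = (4·0 + 7·0 + 4·1; 0·0 + 7·0 + 3·1; 4·0 + 2·0 + 3·1) = (4, 3, 3)
w2 = Lw1 = (4·4 + 7·3 + 4·3; 0·4 + 7·3 + 3·3; 4·4 + 2·3 + 3·3) = (49, 30, 31)
w3 = Lw2 = (530, 303, 349)
Lw3 = (5637, 3168, 3773)
w3·Lw3 = 530·5637 + 303·3168 + 349·3773 = 5264291; w3·w3 = 530·530 + 303·303 + 349·349 = 494510
λ ≈ 5264291/494510 = 10.6455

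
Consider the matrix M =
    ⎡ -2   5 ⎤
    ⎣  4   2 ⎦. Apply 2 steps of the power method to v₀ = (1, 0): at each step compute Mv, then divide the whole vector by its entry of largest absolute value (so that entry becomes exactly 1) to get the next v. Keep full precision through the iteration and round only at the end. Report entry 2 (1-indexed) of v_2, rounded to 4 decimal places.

0.0000

Mv0 = (-2.00000, 4.00000); divide by 4.00000 → v1 = (-0.50000, 1.00000)
Mv1 = (6.00000, 0.00000); divide by 6.00000 → v2 = (1.00000, 0.00000)
Requested entry of v2: 0/24 = 0.0000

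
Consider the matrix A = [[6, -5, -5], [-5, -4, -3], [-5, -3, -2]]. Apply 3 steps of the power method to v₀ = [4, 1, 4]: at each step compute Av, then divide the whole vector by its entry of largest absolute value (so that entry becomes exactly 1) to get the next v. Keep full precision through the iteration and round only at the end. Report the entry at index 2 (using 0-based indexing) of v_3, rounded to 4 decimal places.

Av0 = (-1.00000, -36.00000, -31.00000); divide by -36.00000 → v1 = (0.02778, 1.00000, 0.86111)
Av1 = (-9.13889, -6.72222, -4.86111); divide by -9.13889 → v2 = (1.00000, 0.73556, 0.53191)
Av2 = (-0.33739, -9.53799, -8.27052); divide by -9.53799 → v3 = (0.03537, 1.00000, 0.86711)
Requested entry of v3: -2721/-3138 = 0.8671

0.8671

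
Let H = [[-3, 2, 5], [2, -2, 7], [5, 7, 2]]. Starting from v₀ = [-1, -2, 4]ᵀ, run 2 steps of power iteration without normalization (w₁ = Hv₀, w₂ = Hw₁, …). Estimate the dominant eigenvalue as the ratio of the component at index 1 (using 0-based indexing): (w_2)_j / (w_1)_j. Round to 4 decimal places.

w1 = Hv₀ = ((-3)·(-1) + 2·(-2) + 5·4; 2·(-1) + (-2)·(-2) + 7·4; 5·(-1) + 7·(-2) + 2·4) = (19, 30, -11)
w2 = Hw1 = ((-3)·19 + 2·30 + 5·(-11); 2·19 + (-2)·30 + 7·(-11); 5·19 + 7·30 + 2·(-11)) = (-52, -99, 283)
Ratio at component: -99 / 30 = -3.3000

λ ≈ -3.3000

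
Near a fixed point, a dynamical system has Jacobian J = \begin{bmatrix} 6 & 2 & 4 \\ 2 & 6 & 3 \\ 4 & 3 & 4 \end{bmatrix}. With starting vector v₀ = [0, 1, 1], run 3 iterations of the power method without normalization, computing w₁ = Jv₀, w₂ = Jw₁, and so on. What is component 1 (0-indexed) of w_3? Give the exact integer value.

w1 = Jv₀ = (6·0 + 2·1 + 4·1; 2·0 + 6·1 + 3·1; 4·0 + 3·1 + 4·1) = (6, 9, 7)
w2 = Jw1 = (6·6 + 2·9 + 4·7; 2·6 + 6·9 + 3·7; 4·6 + 3·9 + 4·7) = (82, 87, 79)
w3 = Jw2 = (982, 923, 905)
The requested component of w3 is 923.

923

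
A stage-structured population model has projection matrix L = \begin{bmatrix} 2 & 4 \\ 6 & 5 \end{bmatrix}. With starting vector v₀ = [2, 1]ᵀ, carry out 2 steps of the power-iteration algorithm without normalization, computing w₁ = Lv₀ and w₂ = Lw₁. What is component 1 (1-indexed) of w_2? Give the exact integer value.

w1 = Lv₀ = (2·2 + 4·1; 6·2 + 5·1) = (8, 17)
w2 = Lw1 = (2·8 + 4·17; 6·8 + 5·17) = (84, 133)
The requested component of w2 is 84.

84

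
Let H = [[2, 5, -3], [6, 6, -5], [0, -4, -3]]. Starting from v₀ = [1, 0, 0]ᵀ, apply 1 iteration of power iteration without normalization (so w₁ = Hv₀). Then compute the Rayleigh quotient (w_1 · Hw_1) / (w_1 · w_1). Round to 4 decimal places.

λ ≈ 8.9000

w1 = Hv₀ = (2, 6, 0)
Hw1 = (34, 48, -24)
w1·Hw1 = 2·34 + 6·48 + 0·(-24) = 356; w1·w1 = 2·2 + 6·6 + 0·0 = 40
λ ≈ 356/40 = 8.9000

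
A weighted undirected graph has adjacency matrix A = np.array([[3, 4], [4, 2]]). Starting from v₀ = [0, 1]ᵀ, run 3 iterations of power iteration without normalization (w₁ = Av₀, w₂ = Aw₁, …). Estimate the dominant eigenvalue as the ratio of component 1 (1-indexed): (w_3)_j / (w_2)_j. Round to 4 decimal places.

w1 = Av₀ = (3·0 + 4·1; 4·0 + 2·1) = (4, 2)
w2 = Aw1 = (3·4 + 4·2; 4·4 + 2·2) = (20, 20)
w3 = Aw2 = (140, 120)
Ratio at component: 140 / 20 = 7.0000

λ ≈ 7.0000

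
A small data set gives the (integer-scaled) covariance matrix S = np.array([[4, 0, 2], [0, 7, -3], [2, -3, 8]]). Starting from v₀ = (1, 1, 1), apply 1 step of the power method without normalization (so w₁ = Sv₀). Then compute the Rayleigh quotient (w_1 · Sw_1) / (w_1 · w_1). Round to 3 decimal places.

w1 = Sv₀ = (4·1 + 0·1 + 2·1; 0·1 + 7·1 + (-3)·1; 2·1 + (-3)·1 + 8·1) = (6, 4, 7)
Sw1 = (38, 7, 56)
w1·Sw1 = 6·38 + 4·7 + 7·56 = 648; w1·w1 = 6·6 + 4·4 + 7·7 = 101
λ ≈ 648/101 = 6.416

6.416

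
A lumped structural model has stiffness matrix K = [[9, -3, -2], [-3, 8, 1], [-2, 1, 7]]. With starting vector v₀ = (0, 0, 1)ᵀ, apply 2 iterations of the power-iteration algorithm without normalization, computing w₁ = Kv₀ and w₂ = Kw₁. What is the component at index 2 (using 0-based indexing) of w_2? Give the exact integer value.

w1 = Kv₀ = (-2, 1, 7)
w2 = Kw1 = (-35, 21, 54)
The requested component of w2 is 54.

54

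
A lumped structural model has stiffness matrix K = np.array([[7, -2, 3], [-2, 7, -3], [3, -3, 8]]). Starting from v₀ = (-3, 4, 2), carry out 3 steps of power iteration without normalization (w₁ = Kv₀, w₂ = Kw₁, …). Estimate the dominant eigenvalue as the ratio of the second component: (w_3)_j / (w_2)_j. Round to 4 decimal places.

λ ≈ 11.0584

w1 = Kv₀ = (7·(-3) + (-2)·4 + 3·2; (-2)·(-3) + 7·4 + (-3)·2; 3·(-3) + (-3)·4 + 8·2) = (-23, 28, -5)
w2 = Kw1 = (7·(-23) + (-2)·28 + 3·(-5); (-2)·(-23) + 7·28 + (-3)·(-5); 3·(-23) + (-3)·28 + 8·(-5)) = (-232, 257, -193)
w3 = Kw2 = (-2717, 2842, -3011)
Ratio at component: 2842 / 257 = 11.0584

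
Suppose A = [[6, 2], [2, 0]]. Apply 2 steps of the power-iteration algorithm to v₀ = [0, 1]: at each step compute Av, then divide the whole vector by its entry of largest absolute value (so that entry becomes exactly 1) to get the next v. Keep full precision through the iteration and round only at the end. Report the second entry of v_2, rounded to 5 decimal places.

0.33333

Av0 = (2.000000, 0.000000); divide by 2.000000 → v1 = (1.000000, 0.000000)
Av1 = (6.000000, 2.000000); divide by 6.000000 → v2 = (1.000000, 0.333333)
Requested entry of v2: 4/12 = 0.33333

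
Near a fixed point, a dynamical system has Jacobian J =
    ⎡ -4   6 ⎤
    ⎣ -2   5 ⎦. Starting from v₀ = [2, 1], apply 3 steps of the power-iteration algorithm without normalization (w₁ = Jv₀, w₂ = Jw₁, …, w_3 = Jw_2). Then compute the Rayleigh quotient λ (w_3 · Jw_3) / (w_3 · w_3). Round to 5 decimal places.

w1 = Jv₀ = ((-4)·2 + 6·1; (-2)·2 + 5·1) = (-2, 1)
w2 = Jw1 = ((-4)·(-2) + 6·1; (-2)·(-2) + 5·1) = (14, 9)
w3 = Jw2 = (-2, 17)
Jw3 = (110, 89)
w3·Jw3 = (-2)·110 + 17·89 = 1293; w3·w3 = (-2)·(-2) + 17·17 = 293
λ ≈ 1293/293 = 4.41297

λ ≈ 4.41297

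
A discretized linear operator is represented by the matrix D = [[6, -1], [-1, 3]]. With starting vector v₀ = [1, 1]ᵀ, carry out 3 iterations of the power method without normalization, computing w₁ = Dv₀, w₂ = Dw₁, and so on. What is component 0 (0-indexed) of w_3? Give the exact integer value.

w1 = Dv₀ = (6·1 + (-1)·1; (-1)·1 + 3·1) = (5, 2)
w2 = Dw1 = (6·5 + (-1)·2; (-1)·5 + 3·2) = (28, 1)
w3 = Dw2 = (167, -25)
The requested component of w3 is 167.

167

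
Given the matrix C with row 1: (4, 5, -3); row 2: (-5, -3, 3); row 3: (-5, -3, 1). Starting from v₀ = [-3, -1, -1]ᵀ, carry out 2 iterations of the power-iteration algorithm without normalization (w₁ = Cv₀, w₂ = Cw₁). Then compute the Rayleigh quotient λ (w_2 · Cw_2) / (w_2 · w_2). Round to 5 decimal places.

λ ≈ -0.08361

w1 = Cv₀ = (-14, 15, 17)
w2 = Cw1 = (-32, 76, 42)
Cw2 = (126, 58, -26)
w2·Cw2 = (-32)·126 + 76·58 + 42·(-26) = -716; w2·w2 = (-32)·(-32) + 76·76 + 42·42 = 8564
λ ≈ -716/8564 = -0.08361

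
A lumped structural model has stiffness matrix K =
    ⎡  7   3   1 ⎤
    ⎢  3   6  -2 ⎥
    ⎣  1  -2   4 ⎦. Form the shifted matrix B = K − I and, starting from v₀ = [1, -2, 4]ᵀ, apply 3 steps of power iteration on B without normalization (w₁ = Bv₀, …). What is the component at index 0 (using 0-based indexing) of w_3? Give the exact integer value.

B = K − I has rows (6, 3, 1); (3, 5, -2); (1, -2, 3)
w1 = Bv₀ = (4, -15, 17)
w2 = Bw1 = (-4, -97, 85)
w3 = Bw2 = (-230, -667, 445)
Requested component of w3: -230

-230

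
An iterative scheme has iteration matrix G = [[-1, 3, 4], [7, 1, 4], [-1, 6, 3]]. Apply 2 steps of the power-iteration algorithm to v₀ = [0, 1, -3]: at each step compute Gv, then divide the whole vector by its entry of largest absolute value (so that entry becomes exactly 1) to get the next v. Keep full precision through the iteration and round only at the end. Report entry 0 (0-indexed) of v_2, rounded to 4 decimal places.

0.4186

Gv0 = (-9.00000, -11.00000, -3.00000); divide by -11.00000 → v1 = (0.81818, 1.00000, 0.27273)
Gv1 = (3.27273, 7.81818, 6.00000); divide by 7.81818 → v2 = (0.41860, 1.00000, 0.76744)
Requested entry of v2: -36/-86 = 0.4186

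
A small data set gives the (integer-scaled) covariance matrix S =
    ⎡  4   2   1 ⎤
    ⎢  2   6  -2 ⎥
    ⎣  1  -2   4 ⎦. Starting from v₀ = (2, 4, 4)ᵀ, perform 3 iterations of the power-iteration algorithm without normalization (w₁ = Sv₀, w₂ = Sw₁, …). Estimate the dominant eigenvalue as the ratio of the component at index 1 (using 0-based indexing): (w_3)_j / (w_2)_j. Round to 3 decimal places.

λ ≈ 7.571

w1 = Sv₀ = (4·2 + 2·4 + 1·4; 2·2 + 6·4 + (-2)·4; 1·2 + (-2)·4 + 4·4) = (20, 20, 10)
w2 = Sw1 = (4·20 + 2·20 + 1·10; 2·20 + 6·20 + (-2)·10; 1·20 + (-2)·20 + 4·10) = (130, 140, 20)
w3 = Sw2 = (820, 1060, -70)
Ratio at component: 1060 / 140 = 7.571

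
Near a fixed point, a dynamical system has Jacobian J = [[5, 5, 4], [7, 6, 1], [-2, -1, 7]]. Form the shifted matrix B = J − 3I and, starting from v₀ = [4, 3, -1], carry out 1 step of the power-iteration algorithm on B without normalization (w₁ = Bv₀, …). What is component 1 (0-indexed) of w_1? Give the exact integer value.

36

B = J − 3I has rows (2, 5, 4); (7, 3, 1); (-2, -1, 4)
w1 = Bv₀ = (2·4 + 5·3 + 4·(-1); 7·4 + 3·3 + 1·(-1); (-2)·4 + (-1)·3 + 4·(-1)) = (19, 36, -15)
Requested component of w1: 36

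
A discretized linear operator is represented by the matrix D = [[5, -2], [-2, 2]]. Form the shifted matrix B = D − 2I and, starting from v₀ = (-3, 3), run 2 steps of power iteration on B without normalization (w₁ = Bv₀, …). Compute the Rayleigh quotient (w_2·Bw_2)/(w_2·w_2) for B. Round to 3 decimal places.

μ ≈ 3.998

B = D − 2I has rows (3, -2); (-2, 0)
w1 = Bv₀ = (3·(-3) + (-2)·3; (-2)·(-3) + 0·3) = (-15, 6)
w2 = Bw1 = (3·(-15) + (-2)·6; (-2)·(-15) + 0·6) = (-57, 30)
Bw2 = (-231, 114)
w2·Bw2 = 16587; w2·w2 = 4149; μ ≈ 16587/4149 = 3.998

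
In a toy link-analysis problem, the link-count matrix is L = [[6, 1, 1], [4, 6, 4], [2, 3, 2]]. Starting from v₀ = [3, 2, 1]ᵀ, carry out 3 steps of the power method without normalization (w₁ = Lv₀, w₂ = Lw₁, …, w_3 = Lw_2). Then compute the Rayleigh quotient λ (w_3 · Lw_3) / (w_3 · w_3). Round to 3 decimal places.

w1 = Lv₀ = (21, 28, 14)
w2 = Lw1 = (168, 308, 154)
w3 = Lw2 = (1470, 3136, 1568)
Lw3 = (13524, 30968, 15484)
w3·Lw3 = 1470·13524 + 3136·30968 + 1568·15484 = 141274840; w3·w3 = 1470·1470 + 3136·3136 + 1568·1568 = 14454020
λ ≈ 141274840/14454020 = 9.774

9.774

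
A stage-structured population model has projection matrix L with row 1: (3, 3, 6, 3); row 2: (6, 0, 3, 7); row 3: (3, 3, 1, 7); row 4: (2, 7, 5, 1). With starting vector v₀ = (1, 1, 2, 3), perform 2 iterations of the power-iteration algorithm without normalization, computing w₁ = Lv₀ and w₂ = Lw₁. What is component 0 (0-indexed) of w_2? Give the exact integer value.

420

w1 = Lv₀ = (3·1 + 3·1 + 6·2 + 3·3; 6·1 + 0·1 + 3·2 + 7·3; 3·1 + 3·1 + 1·2 + 7·3; 2·1 + 7·1 + 5·2 + 1·3) = (27, 33, 29, 22)
w2 = Lw1 = (3·27 + 3·33 + 6·29 + 3·22; 6·27 + 0·33 + 3·29 + 7·22; 3·27 + 3·33 + 1·29 + 7·22; 2·27 + 7·33 + 5·29 + 1·22) = (420, 403, 363, 452)
The requested component of w2 is 420.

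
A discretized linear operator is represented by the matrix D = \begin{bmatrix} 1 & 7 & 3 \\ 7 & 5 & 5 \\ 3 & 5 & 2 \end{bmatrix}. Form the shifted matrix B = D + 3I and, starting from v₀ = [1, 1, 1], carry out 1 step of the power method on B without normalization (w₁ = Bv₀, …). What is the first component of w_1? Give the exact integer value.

14

B = D + 3I has rows (4, 7, 3); (7, 8, 5); (3, 5, 5)
w1 = Bv₀ = (14, 20, 13)
Requested component of w1: 14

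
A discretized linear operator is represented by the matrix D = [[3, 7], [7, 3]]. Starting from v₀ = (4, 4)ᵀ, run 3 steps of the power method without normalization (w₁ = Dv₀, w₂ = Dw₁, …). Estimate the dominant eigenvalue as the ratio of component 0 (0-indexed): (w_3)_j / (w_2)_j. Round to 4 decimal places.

10.0000

w1 = Dv₀ = (40, 40)
w2 = Dw1 = (400, 400)
w3 = Dw2 = (4000, 4000)
Ratio at component: 4000 / 400 = 10.0000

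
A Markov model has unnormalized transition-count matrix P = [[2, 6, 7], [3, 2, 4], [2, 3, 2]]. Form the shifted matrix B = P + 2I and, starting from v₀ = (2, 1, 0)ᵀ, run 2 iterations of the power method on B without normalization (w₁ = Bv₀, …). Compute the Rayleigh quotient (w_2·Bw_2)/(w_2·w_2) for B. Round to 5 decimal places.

11.64710

B = P + 2I has rows (4, 6, 7); (3, 4, 4); (2, 3, 4)
w1 = Bv₀ = (4·2 + 6·1 + 7·0; 3·2 + 4·1 + 4·0; 2·2 + 3·1 + 4·0) = (14, 10, 7)
w2 = Bw1 = (4·14 + 6·10 + 7·7; 3·14 + 4·10 + 4·7; 2·14 + 3·10 + 4·7) = (165, 110, 86)
Bw2 = (1922, 1279, 1004)
w2·Bw2 = 544164; w2·w2 = 46721; μ ≈ 544164/46721 = 11.64710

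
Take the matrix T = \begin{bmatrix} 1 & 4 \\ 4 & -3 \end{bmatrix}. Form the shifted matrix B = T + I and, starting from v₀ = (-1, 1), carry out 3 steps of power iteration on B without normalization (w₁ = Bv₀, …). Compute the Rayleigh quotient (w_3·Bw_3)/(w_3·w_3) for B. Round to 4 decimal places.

μ ≈ -4.0000

B = T + I has rows (2, 4); (4, -2)
w1 = Bv₀ = (2, -6)
w2 = Bw1 = (-20, 20)
w3 = Bw2 = (40, -120)
Bw3 = (-400, 400)
w3·Bw3 = -64000; w3·w3 = 16000; μ ≈ -64000/16000 = -4.0000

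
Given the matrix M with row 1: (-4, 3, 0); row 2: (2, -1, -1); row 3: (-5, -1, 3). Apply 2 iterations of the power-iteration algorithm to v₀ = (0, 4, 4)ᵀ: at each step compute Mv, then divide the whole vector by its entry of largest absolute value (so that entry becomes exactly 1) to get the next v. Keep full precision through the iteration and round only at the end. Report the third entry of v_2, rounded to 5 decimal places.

Mv0 = (12.000000, -8.000000, 8.000000); divide by 12.000000 → v1 = (1.000000, -0.666667, 0.666667)
Mv1 = (-6.000000, 2.000000, -2.333333); divide by -6.000000 → v2 = (1.000000, -0.333333, 0.388889)
Requested entry of v2: -28/-72 = 0.38889

0.38889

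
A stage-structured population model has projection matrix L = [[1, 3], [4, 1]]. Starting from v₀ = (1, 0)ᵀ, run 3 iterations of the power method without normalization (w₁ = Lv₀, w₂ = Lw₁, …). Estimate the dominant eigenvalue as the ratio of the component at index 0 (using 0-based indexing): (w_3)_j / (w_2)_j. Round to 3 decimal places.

2.846

w1 = Lv₀ = (1·1 + 3·0; 4·1 + 1·0) = (1, 4)
w2 = Lw1 = (1·1 + 3·4; 4·1 + 1·4) = (13, 8)
w3 = Lw2 = (37, 60)
Ratio at component: 37 / 13 = 2.846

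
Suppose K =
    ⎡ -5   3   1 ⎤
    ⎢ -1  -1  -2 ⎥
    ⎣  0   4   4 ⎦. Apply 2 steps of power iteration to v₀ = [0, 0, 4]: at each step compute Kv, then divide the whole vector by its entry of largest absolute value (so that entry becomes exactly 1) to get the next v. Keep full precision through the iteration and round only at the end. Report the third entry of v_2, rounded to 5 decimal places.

Kv0 = (4.000000, -8.000000, 16.000000); divide by 16.000000 → v1 = (0.250000, -0.500000, 1.000000)
Kv1 = (-1.750000, -1.750000, 2.000000); divide by 2.000000 → v2 = (-0.875000, -0.875000, 1.000000)
Requested entry of v2: 32/32 = 1.00000

1.00000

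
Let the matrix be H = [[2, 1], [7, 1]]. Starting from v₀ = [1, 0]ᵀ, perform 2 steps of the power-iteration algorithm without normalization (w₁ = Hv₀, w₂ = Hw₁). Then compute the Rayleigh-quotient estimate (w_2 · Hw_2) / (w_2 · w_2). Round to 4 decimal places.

w1 = Hv₀ = (2, 7)
w2 = Hw1 = (11, 21)
Hw2 = (43, 98)
w2·Hw2 = 11·43 + 21·98 = 2531; w2·w2 = 11·11 + 21·21 = 562
λ ≈ 2531/562 = 4.5036

λ ≈ 4.5036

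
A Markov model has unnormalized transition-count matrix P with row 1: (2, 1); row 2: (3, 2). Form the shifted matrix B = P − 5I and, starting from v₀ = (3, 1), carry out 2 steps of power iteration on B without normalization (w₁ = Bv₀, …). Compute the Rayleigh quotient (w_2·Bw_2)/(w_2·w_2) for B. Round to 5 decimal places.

B = P − 5I has rows (-3, 1); (3, -3)
w1 = Bv₀ = ((-3)·3 + 1·1; 3·3 + (-3)·1) = (-8, 6)
w2 = Bw1 = ((-3)·(-8) + 1·6; 3·(-8) + (-3)·6) = (30, -42)
Bw2 = (-132, 216)
w2·Bw2 = -13032; w2·w2 = 2664; μ ≈ -13032/2664 = -4.89189

-4.89189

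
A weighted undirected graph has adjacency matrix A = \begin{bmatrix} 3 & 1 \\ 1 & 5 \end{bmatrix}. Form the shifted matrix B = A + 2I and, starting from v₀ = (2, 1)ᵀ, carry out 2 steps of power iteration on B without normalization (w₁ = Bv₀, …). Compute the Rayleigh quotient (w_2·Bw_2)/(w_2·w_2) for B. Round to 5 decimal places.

μ ≈ 7.13372

B = A + 2I has rows (5, 1); (1, 7)
w1 = Bv₀ = (11, 9)
w2 = Bw1 = (64, 74)
Bw2 = (394, 582)
w2·Bw2 = 68284; w2·w2 = 9572; μ ≈ 68284/9572 = 7.13372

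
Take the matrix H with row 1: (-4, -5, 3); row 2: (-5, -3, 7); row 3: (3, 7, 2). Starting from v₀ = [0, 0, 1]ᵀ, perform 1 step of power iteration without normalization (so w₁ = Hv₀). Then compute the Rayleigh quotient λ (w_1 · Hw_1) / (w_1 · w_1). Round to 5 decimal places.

w1 = Hv₀ = ((-4)·0 + (-5)·0 + 3·1; (-5)·0 + (-3)·0 + 7·1; 3·0 + 7·0 + 2·1) = (3, 7, 2)
Hw1 = (-41, -22, 62)
w1·Hw1 = 3·(-41) + 7·(-22) + 2·62 = -153; w1·w1 = 3·3 + 7·7 + 2·2 = 62
λ ≈ -153/62 = -2.46774

λ ≈ -2.46774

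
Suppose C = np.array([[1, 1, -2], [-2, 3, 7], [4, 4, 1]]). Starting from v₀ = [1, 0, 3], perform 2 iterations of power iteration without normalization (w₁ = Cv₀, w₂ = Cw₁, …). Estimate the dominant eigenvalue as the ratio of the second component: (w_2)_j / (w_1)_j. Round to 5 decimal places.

6.10526

w1 = Cv₀ = (-5, 19, 7)
w2 = Cw1 = (0, 116, 63)
Ratio at component: 116 / 19 = 6.10526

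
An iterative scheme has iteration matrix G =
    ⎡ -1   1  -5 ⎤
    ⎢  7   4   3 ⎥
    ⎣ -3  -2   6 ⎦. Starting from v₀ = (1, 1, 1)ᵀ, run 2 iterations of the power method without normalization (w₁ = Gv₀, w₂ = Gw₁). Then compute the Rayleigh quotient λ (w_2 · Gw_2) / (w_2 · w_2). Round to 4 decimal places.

w1 = Gv₀ = (-5, 14, 1)
w2 = Gw1 = (14, 24, -7)
Gw2 = (45, 173, -132)
w2·Gw2 = 14·45 + 24·173 + (-7)·(-132) = 5706; w2·w2 = 14·14 + 24·24 + (-7)·(-7) = 821
λ ≈ 5706/821 = 6.9501

6.9501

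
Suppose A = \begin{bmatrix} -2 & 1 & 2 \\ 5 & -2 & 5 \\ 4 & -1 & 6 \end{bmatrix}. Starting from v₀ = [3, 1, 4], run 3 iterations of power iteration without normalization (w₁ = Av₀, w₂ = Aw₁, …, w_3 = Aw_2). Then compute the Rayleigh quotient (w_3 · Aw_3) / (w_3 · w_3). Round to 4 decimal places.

w1 = Av₀ = ((-2)·3 + 1·1 + 2·4; 5·3 + (-2)·1 + 5·4; 4·3 + (-1)·1 + 6·4) = (3, 33, 35)
w2 = Aw1 = ((-2)·3 + 1·33 + 2·35; 5·3 + (-2)·33 + 5·35; 4·3 + (-1)·33 + 6·35) = (97, 124, 189)
w3 = Aw2 = (308, 1182, 1398)
Aw3 = (3362, 6166, 8438)
w3·Aw3 = 308·3362 + 1182·6166 + 1398·8438 = 20120032; w3·w3 = 308·308 + 1182·1182 + 1398·1398 = 3446392
λ ≈ 20120032/3446392 = 5.8380

5.8380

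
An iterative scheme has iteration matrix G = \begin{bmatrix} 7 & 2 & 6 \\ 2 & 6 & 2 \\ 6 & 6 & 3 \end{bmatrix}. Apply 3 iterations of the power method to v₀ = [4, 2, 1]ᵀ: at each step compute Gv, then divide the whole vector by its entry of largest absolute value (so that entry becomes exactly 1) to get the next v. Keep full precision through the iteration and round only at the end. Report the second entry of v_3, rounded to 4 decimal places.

0.5189

Gv0 = (38.00000, 22.00000, 39.00000); divide by 39.00000 → v1 = (0.97436, 0.56410, 1.00000)
Gv1 = (13.94872, 7.33333, 12.23077); divide by 13.94872 → v2 = (1.00000, 0.52574, 0.87684)
Gv2 = (13.31250, 6.90809, 11.78493); divide by 13.31250 → v3 = (1.00000, 0.51892, 0.88525)
Requested entry of v3: 3758/7242 = 0.5189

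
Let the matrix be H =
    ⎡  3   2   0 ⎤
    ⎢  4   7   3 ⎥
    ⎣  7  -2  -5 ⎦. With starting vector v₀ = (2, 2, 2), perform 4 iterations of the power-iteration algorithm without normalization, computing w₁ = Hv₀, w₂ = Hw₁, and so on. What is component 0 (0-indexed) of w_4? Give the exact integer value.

6266

w1 = Hv₀ = (3·2 + 2·2 + 0·2; 4·2 + 7·2 + 3·2; 7·2 + (-2)·2 + (-5)·2) = (10, 28, 0)
w2 = Hw1 = (3·10 + 2·28 + 0·0; 4·10 + 7·28 + 3·0; 7·10 + (-2)·28 + (-5)·0) = (86, 236, 14)
w3 = Hw2 = (730, 2038, 60)
w4 = Hw3 = (6266, 17366, 734)
The requested component of w4 is 6266.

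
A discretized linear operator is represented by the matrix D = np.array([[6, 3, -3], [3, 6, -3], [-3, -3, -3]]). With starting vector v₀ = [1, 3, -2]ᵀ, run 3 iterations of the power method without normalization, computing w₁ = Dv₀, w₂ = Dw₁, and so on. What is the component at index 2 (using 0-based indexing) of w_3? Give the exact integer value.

w1 = Dv₀ = (6·1 + 3·3 + (-3)·(-2); 3·1 + 6·3 + (-3)·(-2); (-3)·1 + (-3)·3 + (-3)·(-2)) = (21, 27, -6)
w2 = Dw1 = (6·21 + 3·27 + (-3)·(-6); 3·21 + 6·27 + (-3)·(-6); (-3)·21 + (-3)·27 + (-3)·(-6)) = (225, 243, -126)
w3 = Dw2 = (2457, 2511, -1026)
The requested component of w3 is -1026.

-1026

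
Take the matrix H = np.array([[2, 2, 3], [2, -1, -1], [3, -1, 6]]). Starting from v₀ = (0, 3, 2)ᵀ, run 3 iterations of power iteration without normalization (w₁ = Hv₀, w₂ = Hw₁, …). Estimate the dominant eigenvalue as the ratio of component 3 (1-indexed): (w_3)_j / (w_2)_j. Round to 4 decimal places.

w1 = Hv₀ = (12, -5, 9)
w2 = Hw1 = (41, 20, 95)
w3 = Hw2 = (407, -33, 673)
Ratio at component: 673 / 95 = 7.0842

λ ≈ 7.0842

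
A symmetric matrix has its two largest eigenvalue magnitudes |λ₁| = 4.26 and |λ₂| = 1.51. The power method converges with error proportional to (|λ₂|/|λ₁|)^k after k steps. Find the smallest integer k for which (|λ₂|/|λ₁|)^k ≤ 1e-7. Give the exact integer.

|λ₂/λ₁| = 1.51/4.26 = 0.35446
Need k ≥ ln(1e-7) / ln(0.35446) = -16.1181 / -1.0372 ≈ 15.541
Smallest integer k satisfying the bound: 16

16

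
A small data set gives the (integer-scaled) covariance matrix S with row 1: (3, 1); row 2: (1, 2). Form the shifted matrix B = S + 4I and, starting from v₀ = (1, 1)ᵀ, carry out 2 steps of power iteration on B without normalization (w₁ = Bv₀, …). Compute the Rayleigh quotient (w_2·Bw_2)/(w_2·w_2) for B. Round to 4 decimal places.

B = S + 4I has rows (7, 1); (1, 6)
w1 = Bv₀ = (7·1 + 1·1; 1·1 + 6·1) = (8, 7)
w2 = Bw1 = (7·8 + 1·7; 1·8 + 6·7) = (63, 50)
Bw2 = (491, 363)
w2·Bw2 = 49083; w2·w2 = 6469; μ ≈ 49083/6469 = 7.5874

7.5874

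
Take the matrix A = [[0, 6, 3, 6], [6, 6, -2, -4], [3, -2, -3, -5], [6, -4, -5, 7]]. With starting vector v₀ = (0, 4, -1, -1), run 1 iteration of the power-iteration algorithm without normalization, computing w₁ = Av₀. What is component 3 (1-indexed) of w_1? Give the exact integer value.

0

w1 = Av₀ = (15, 30, 0, -18)
The requested component of w1 is 0.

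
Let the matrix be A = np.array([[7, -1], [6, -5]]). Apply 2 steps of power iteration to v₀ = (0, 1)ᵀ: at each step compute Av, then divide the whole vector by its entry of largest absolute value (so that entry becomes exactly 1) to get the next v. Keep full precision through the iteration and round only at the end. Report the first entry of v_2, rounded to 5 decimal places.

Av0 = (-1.000000, -5.000000); divide by -5.000000 → v1 = (0.200000, 1.000000)
Av1 = (0.400000, -3.800000); divide by -3.800000 → v2 = (-0.105263, 1.000000)
Requested entry of v2: -2/19 = -0.10526

-0.10526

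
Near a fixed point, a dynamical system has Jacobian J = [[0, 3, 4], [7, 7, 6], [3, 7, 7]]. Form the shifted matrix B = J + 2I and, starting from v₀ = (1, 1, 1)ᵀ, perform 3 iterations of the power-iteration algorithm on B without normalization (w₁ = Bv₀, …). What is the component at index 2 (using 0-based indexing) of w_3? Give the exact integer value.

6273

B = J + 2I has rows (2, 3, 4); (7, 9, 6); (3, 7, 9)
w1 = Bv₀ = (2·1 + 3·1 + 4·1; 7·1 + 9·1 + 6·1; 3·1 + 7·1 + 9·1) = (9, 22, 19)
w2 = Bw1 = (2·9 + 3·22 + 4·19; 7·9 + 9·22 + 6·19; 3·9 + 7·22 + 9·19) = (160, 375, 352)
w3 = Bw2 = (2853, 6607, 6273)
Requested component of w3: 6273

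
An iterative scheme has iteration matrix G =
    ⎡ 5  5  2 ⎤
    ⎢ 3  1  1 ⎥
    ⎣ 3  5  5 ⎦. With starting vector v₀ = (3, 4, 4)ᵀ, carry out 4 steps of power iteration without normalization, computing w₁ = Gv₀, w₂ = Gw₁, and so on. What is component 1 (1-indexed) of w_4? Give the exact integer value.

w1 = Gv₀ = (43, 17, 49)
w2 = Gw1 = (398, 195, 459)
w3 = Gw2 = (3883, 1848, 4464)
w4 = Gw3 = (37583, 17961, 43209)
The requested component of w4 is 37583.

37583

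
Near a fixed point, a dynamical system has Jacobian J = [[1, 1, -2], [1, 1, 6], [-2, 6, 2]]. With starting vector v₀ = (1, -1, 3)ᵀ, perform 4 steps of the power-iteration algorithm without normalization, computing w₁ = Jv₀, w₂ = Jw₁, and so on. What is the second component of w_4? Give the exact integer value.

1696

w1 = Jv₀ = (1·1 + 1·(-1) + (-2)·3; 1·1 + 1·(-1) + 6·3; (-2)·1 + 6·(-1) + 2·3) = (-6, 18, -2)
w2 = Jw1 = (1·(-6) + 1·18 + (-2)·(-2); 1·(-6) + 1·18 + 6·(-2); (-2)·(-6) + 6·18 + 2·(-2)) = (16, 0, 116)
w3 = Jw2 = (-216, 712, 200)
w4 = Jw3 = (96, 1696, 5104)
The requested component of w4 is 1696.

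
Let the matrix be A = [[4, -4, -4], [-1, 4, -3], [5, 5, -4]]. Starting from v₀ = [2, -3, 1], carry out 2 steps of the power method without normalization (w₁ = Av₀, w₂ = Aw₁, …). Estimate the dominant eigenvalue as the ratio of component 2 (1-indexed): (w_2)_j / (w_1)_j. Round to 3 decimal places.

w1 = Av₀ = (4·2 + (-4)·(-3) + (-4)·1; (-1)·2 + 4·(-3) + (-3)·1; 5·2 + 5·(-3) + (-4)·1) = (16, -17, -9)
w2 = Aw1 = (4·16 + (-4)·(-17) + (-4)·(-9); (-1)·16 + 4·(-17) + (-3)·(-9); 5·16 + 5·(-17) + (-4)·(-9)) = (168, -57, 31)
Ratio at component: -57 / -17 = 3.353

λ ≈ 3.353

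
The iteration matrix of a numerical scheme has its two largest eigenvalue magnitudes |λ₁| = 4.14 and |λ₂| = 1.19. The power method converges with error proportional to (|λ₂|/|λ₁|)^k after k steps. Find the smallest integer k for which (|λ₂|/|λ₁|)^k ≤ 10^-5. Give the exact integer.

|λ₂/λ₁| = 1.19/4.14 = 0.28744
Need k ≥ ln(10^-5) / ln(0.28744) = -11.5129 / -1.2467 ≈ 9.234
Smallest integer k satisfying the bound: 10

10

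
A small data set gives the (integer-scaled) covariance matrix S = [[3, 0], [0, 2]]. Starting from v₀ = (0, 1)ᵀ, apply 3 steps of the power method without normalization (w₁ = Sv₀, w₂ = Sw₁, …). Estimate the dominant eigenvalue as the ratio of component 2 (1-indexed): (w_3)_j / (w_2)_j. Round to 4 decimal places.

2.0000

w1 = Sv₀ = (3·0 + 0·1; 0·0 + 2·1) = (0, 2)
w2 = Sw1 = (3·0 + 0·2; 0·0 + 2·2) = (0, 4)
w3 = Sw2 = (0, 8)
Ratio at component: 8 / 4 = 2.0000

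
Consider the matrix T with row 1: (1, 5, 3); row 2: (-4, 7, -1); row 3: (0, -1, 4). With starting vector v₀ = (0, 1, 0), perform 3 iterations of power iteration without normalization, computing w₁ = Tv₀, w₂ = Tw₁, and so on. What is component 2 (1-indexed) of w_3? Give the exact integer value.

73

w1 = Tv₀ = (5, 7, -1)
w2 = Tw1 = (37, 30, -11)
w3 = Tw2 = (154, 73, -74)
The requested component of w3 is 73.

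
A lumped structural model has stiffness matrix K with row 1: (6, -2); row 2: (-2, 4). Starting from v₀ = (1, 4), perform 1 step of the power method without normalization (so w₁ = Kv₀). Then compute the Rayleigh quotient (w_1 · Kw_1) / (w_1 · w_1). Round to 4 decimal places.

λ ≈ 4.6000

w1 = Kv₀ = (6·1 + (-2)·4; (-2)·1 + 4·4) = (-2, 14)
Kw1 = (-40, 60)
w1·Kw1 = (-2)·(-40) + 14·60 = 920; w1·w1 = (-2)·(-2) + 14·14 = 200
λ ≈ 920/200 = 4.6000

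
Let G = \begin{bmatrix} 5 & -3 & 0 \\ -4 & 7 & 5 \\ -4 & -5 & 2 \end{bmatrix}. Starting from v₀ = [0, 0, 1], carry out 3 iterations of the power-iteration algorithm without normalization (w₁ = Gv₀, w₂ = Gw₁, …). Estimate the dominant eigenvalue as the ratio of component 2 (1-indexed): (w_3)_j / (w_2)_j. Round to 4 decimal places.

w1 = Gv₀ = (5·0 + (-3)·0 + 0·1; (-4)·0 + 7·0 + 5·1; (-4)·0 + (-5)·0 + 2·1) = (0, 5, 2)
w2 = Gw1 = (5·0 + (-3)·5 + 0·2; (-4)·0 + 7·5 + 5·2; (-4)·0 + (-5)·5 + 2·2) = (-15, 45, -21)
w3 = Gw2 = (-210, 270, -207)
Ratio at component: 270 / 45 = 6.0000

6.0000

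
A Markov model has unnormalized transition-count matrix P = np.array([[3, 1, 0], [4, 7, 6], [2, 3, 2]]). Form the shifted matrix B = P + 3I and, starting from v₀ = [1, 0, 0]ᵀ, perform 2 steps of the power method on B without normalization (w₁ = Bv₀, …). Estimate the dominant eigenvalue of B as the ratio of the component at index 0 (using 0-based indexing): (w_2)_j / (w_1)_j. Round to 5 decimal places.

μ ≈ 6.66667

B = P + 3I has rows (6, 1, 0); (4, 10, 6); (2, 3, 5)
w1 = Bv₀ = (6, 4, 2)
w2 = Bw1 = (40, 76, 34)
Ratio: 40/6 = 6.66667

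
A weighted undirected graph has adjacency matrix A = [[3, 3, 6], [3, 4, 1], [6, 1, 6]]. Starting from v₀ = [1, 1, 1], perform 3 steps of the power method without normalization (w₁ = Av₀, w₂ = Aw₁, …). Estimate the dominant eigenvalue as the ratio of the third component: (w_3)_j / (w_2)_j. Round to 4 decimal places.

λ ≈ 11.7532

w1 = Av₀ = (12, 8, 13)
w2 = Aw1 = (138, 81, 158)
w3 = Aw2 = (1605, 896, 1857)
Ratio at component: 1857 / 158 = 11.7532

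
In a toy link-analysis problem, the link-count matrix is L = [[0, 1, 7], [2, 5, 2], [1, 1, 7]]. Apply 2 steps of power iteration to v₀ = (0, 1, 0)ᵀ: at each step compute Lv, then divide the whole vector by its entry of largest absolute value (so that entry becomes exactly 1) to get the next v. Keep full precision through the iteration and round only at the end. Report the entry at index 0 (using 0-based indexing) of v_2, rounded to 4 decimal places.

0.4138

Lv0 = (1.00000, 5.00000, 1.00000); divide by 5.00000 → v1 = (0.20000, 1.00000, 0.20000)
Lv1 = (2.40000, 5.80000, 2.60000); divide by 5.80000 → v2 = (0.41379, 1.00000, 0.44828)
Requested entry of v2: 12/29 = 0.4138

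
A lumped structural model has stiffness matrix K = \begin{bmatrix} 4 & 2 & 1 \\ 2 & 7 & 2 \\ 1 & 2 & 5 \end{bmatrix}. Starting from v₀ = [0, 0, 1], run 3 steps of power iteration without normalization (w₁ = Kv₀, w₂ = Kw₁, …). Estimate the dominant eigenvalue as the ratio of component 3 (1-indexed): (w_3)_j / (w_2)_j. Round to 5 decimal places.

w1 = Kv₀ = (4·0 + 2·0 + 1·1; 2·0 + 7·0 + 2·1; 1·0 + 2·0 + 5·1) = (1, 2, 5)
w2 = Kw1 = (4·1 + 2·2 + 1·5; 2·1 + 7·2 + 2·5; 1·1 + 2·2 + 5·5) = (13, 26, 30)
w3 = Kw2 = (134, 268, 215)
Ratio at component: 215 / 30 = 7.16667

7.16667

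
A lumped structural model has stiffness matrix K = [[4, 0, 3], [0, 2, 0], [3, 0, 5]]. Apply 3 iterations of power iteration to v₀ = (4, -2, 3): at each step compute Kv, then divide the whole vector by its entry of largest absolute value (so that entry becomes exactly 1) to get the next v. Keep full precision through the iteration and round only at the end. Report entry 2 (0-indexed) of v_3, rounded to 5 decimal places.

Kv0 = (25.000000, -4.000000, 27.000000); divide by 27.000000 → v1 = (0.925926, -0.148148, 1.000000)
Kv1 = (6.703704, -0.296296, 7.777778); divide by 7.777778 → v2 = (0.861905, -0.038095, 1.000000)
Kv2 = (6.447619, -0.076190, 7.585714); divide by 7.585714 → v3 = (0.849969, -0.010044, 1.000000)
Requested entry of v3: 1593/1593 = 1.00000

1.00000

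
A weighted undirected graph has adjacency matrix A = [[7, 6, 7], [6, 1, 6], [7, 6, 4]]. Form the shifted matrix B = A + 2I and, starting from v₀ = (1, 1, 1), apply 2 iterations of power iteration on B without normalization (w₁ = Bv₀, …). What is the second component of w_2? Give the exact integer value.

291

B = A + 2I has rows (9, 6, 7); (6, 3, 6); (7, 6, 6)
w1 = Bv₀ = (9·1 + 6·1 + 7·1; 6·1 + 3·1 + 6·1; 7·1 + 6·1 + 6·1) = (22, 15, 19)
w2 = Bw1 = (9·22 + 6·15 + 7·19; 6·22 + 3·15 + 6·19; 7·22 + 6·15 + 6·19) = (421, 291, 358)
Requested component of w2: 291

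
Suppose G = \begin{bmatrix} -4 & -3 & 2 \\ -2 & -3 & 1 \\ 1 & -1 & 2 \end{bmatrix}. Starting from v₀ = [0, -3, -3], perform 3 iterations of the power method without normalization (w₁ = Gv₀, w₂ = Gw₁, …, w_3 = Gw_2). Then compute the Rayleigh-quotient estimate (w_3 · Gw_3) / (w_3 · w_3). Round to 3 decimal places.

w1 = Gv₀ = ((-4)·0 + (-3)·(-3) + 2·(-3); (-2)·0 + (-3)·(-3) + 1·(-3); 1·0 + (-1)·(-3) + 2·(-3)) = (3, 6, -3)
w2 = Gw1 = ((-4)·3 + (-3)·6 + 2·(-3); (-2)·3 + (-3)·6 + 1·(-3); 1·3 + (-1)·6 + 2·(-3)) = (-36, -27, -9)
w3 = Gw2 = (207, 144, -27)
Gw3 = (-1314, -873, 9)
w3·Gw3 = 207·(-1314) + 144·(-873) + (-27)·9 = -397953; w3·w3 = 207·207 + 144·144 + (-27)·(-27) = 64314
λ ≈ -397953/64314 = -6.188

-6.188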